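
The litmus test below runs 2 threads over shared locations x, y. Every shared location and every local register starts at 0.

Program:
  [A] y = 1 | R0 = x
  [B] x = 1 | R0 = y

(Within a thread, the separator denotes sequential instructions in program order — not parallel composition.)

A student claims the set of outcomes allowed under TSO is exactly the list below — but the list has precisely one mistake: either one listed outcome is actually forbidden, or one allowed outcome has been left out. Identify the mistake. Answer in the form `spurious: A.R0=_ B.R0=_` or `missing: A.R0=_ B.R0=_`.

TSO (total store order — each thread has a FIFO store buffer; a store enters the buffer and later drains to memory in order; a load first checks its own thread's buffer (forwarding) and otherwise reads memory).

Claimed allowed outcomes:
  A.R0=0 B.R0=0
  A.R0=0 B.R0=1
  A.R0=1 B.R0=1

missing: A.R0=1 B.R0=0

outcome vector order: (A.R0,B.R0)
TSO (4): 0/0, 0/1, 1/0, 1/1
TSO∖claimed = {1/0}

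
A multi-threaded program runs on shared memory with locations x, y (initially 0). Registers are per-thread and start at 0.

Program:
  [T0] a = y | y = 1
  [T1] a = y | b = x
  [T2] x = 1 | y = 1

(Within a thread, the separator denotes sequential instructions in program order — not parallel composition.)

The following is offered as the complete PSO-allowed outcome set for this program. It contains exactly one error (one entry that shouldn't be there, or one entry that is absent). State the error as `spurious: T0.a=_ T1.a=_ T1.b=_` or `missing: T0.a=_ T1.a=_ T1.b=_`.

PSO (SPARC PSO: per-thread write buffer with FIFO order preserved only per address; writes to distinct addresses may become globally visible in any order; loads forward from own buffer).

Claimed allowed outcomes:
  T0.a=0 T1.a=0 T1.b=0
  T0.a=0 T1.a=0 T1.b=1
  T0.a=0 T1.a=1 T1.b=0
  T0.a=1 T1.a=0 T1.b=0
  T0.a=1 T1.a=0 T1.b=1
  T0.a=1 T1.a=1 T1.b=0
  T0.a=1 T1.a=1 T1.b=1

outcome vector order: (T0.a,T1.a,T1.b)
PSO: 8 outcomes — {000; 001; 010; 011; 100; 101; 110; 111}
PSO∖claimed = {011}

missing: T0.a=0 T1.a=1 T1.b=1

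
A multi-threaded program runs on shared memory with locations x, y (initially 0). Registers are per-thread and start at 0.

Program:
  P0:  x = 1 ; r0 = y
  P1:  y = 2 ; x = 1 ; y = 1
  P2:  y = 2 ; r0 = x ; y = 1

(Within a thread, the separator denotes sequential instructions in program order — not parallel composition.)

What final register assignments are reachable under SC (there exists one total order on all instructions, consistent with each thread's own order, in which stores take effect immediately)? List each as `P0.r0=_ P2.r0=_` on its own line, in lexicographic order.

outcome vector order: (P0.r0,P2.r0)
|SC outcomes| = 5

P0.r0=0 P2.r0=1
P0.r0=1 P2.r0=0
P0.r0=1 P2.r0=1
P0.r0=2 P2.r0=0
P0.r0=2 P2.r0=1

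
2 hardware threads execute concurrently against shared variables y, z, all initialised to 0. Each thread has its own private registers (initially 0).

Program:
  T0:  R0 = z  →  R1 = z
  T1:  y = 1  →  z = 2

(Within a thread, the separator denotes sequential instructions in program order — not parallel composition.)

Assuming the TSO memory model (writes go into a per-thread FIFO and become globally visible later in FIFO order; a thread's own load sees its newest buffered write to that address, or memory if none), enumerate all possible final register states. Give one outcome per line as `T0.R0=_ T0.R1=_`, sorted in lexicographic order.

T0.R0=0 T0.R1=0
T0.R0=0 T0.R1=2
T0.R0=2 T0.R1=2

outcome vector order: (T0.R0,T0.R1)
|TSO outcomes| = 3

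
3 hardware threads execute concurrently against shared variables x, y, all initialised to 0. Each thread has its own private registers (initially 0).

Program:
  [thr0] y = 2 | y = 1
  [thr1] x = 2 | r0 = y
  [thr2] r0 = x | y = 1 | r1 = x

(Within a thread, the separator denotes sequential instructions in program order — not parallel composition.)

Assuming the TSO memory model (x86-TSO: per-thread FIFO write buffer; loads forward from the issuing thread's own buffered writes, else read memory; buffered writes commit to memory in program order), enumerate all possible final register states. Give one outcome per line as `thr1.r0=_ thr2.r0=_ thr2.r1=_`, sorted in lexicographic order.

outcome vector order: (thr1.r0,thr2.r0,thr2.r1)
|TSO outcomes| = 9

thr1.r0=0 thr2.r0=0 thr2.r1=0
thr1.r0=0 thr2.r0=0 thr2.r1=2
thr1.r0=0 thr2.r0=2 thr2.r1=2
thr1.r0=1 thr2.r0=0 thr2.r1=0
thr1.r0=1 thr2.r0=0 thr2.r1=2
thr1.r0=1 thr2.r0=2 thr2.r1=2
thr1.r0=2 thr2.r0=0 thr2.r1=0
thr1.r0=2 thr2.r0=0 thr2.r1=2
thr1.r0=2 thr2.r0=2 thr2.r1=2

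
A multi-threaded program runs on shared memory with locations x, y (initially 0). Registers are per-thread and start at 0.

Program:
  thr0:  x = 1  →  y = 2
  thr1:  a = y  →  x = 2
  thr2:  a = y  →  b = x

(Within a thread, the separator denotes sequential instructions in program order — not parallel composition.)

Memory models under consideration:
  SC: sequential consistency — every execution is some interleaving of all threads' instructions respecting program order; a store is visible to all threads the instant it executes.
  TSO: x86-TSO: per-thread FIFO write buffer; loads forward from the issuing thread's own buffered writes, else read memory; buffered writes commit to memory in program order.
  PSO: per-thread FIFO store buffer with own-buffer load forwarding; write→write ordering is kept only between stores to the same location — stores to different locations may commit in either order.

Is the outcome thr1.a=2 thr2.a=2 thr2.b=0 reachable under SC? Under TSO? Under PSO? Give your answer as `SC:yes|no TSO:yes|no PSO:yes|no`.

outcome vector order: (thr1.a,thr2.a,thr2.b)
under SC → <0 0 0>; <0 0 1>; <0 0 2>; <0 2 1>; <0 2 2>; <2 0 0>; <2 0 1>; <2 0 2>; <2 2 1>; <2 2 2>
under TSO → <0 0 0>; <0 0 1>; <0 0 2>; <0 2 1>; <0 2 2>; <2 0 0>; <2 0 1>; <2 0 2>; <2 2 1>; <2 2 2>
under PSO → <0 0 0>; <0 0 1>; <0 0 2>; <0 2 0>; <0 2 1>; <0 2 2>; <2 0 0>; <2 0 1>; <2 0 2>; <2 2 0>; <2 2 1>; <2 2 2>
target <2 2 0> ∈ {PSO}

SC:no TSO:no PSO:yes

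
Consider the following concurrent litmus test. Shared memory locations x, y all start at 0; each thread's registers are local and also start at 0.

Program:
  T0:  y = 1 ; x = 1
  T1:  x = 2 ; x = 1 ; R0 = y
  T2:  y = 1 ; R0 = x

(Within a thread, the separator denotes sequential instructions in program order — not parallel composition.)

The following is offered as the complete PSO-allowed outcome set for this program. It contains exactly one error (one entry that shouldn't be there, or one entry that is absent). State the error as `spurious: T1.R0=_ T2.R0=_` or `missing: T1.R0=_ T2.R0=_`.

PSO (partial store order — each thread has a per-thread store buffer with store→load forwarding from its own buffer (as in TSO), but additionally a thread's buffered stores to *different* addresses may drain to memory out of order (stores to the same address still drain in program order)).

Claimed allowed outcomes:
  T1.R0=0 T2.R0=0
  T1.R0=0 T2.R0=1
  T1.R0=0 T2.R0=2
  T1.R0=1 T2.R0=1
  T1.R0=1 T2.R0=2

missing: T1.R0=1 T2.R0=0

outcome vector order: (T1.R0,T2.R0)
PSO: 6 outcomes — {(0,0); (0,1); (0,2); (1,0); (1,1); (1,2)}
PSO∖claimed = {(1,0)}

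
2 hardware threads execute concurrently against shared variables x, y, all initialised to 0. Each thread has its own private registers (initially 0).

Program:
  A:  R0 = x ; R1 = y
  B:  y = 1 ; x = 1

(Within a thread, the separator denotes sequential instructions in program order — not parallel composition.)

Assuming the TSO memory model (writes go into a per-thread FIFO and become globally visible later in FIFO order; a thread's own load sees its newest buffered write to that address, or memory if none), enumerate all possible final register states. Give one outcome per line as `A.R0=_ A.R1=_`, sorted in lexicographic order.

A.R0=0 A.R1=0
A.R0=0 A.R1=1
A.R0=1 A.R1=1

outcome vector order: (A.R0,A.R1)
|TSO outcomes| = 3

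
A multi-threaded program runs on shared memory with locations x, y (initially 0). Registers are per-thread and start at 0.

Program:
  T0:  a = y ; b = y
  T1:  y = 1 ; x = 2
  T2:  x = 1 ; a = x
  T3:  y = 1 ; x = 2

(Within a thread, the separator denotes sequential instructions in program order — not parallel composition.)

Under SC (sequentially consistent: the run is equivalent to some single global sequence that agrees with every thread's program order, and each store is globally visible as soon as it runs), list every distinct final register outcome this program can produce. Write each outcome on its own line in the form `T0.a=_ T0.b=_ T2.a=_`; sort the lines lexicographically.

outcome vector order: (T0.a,T0.b,T2.a)
|SC outcomes| = 6

T0.a=0 T0.b=0 T2.a=1
T0.a=0 T0.b=0 T2.a=2
T0.a=0 T0.b=1 T2.a=1
T0.a=0 T0.b=1 T2.a=2
T0.a=1 T0.b=1 T2.a=1
T0.a=1 T0.b=1 T2.a=2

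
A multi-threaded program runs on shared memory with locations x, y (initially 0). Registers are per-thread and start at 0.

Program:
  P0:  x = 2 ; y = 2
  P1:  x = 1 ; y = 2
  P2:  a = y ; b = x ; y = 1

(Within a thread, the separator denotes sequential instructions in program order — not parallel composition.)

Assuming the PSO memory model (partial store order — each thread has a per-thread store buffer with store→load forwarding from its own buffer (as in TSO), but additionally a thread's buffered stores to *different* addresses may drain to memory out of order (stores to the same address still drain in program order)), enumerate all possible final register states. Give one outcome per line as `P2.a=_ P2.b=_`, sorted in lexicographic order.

outcome vector order: (P2.a,P2.b)
|PSO outcomes| = 6

P2.a=0 P2.b=0
P2.a=0 P2.b=1
P2.a=0 P2.b=2
P2.a=2 P2.b=0
P2.a=2 P2.b=1
P2.a=2 P2.b=2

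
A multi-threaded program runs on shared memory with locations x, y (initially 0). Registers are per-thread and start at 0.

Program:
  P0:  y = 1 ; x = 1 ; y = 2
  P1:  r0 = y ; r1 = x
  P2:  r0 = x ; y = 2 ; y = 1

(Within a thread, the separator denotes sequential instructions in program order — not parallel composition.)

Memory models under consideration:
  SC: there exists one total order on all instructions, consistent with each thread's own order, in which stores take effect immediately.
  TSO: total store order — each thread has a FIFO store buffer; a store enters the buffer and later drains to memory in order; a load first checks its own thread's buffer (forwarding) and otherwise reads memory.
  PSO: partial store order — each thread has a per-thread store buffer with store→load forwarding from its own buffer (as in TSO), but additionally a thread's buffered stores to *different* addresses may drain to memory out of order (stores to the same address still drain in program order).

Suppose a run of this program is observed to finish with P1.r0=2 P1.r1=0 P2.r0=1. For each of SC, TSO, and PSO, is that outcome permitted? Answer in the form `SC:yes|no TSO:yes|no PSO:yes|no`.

SC:no TSO:no PSO:yes

outcome vector order: (P1.r0,P1.r1,P2.r0)
[SC] allowed = {0/0/0 0/0/1 0/1/0 0/1/1 1/0/0 1/0/1 1/1/0 1/1/1 2/0/0 2/1/0 2/1/1}
[TSO] allowed = {0/0/0 0/0/1 0/1/0 0/1/1 1/0/0 1/0/1 1/1/0 1/1/1 2/0/0 2/1/0 2/1/1}
[PSO] allowed = {0/0/0 0/0/1 0/1/0 0/1/1 1/0/0 1/0/1 1/1/0 1/1/1 2/0/0 2/0/1 2/1/0 2/1/1}
target 2/0/1 ∈ {PSO}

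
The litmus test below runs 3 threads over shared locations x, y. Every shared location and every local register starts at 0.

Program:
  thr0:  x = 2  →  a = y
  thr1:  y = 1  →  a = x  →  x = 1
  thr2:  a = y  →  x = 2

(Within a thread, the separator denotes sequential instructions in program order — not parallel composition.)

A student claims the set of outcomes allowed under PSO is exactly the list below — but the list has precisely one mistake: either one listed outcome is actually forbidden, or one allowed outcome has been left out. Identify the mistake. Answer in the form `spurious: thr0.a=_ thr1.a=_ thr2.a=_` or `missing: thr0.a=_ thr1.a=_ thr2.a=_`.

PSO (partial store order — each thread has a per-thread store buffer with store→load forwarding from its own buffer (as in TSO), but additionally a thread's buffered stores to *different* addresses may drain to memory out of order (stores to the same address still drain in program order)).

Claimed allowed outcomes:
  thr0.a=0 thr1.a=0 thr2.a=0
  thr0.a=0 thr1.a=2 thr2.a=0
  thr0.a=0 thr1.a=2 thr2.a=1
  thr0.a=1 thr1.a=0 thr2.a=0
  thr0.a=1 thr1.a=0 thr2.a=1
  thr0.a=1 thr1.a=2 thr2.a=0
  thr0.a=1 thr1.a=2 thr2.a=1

outcome vector order: (thr0.a,thr1.a,thr2.a)
under PSO → (0,0,0); (0,0,1); (0,2,0); (0,2,1); (1,0,0); (1,0,1); (1,2,0); (1,2,1)
PSO∖claimed = {(0,0,1)}

missing: thr0.a=0 thr1.a=0 thr2.a=1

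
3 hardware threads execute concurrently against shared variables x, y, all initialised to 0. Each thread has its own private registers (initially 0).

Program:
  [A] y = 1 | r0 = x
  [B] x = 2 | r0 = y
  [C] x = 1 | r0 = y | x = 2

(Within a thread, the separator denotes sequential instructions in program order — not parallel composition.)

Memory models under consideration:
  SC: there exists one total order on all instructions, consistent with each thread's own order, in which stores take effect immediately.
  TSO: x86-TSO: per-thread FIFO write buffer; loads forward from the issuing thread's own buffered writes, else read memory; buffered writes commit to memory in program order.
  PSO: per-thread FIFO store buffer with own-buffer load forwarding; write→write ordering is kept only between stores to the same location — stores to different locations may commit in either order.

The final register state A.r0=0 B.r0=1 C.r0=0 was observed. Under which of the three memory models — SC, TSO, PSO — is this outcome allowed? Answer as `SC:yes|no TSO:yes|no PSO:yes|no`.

SC:no TSO:yes PSO:yes

outcome vector order: (A.r0,B.r0,C.r0)
under SC → 011 100 101 110 111 200 201 210 211
under TSO → 000 001 010 011 100 101 110 111 200 201 210 211
under PSO → 000 001 010 011 100 101 110 111 200 201 210 211
target 010 ∈ {TSO,PSO}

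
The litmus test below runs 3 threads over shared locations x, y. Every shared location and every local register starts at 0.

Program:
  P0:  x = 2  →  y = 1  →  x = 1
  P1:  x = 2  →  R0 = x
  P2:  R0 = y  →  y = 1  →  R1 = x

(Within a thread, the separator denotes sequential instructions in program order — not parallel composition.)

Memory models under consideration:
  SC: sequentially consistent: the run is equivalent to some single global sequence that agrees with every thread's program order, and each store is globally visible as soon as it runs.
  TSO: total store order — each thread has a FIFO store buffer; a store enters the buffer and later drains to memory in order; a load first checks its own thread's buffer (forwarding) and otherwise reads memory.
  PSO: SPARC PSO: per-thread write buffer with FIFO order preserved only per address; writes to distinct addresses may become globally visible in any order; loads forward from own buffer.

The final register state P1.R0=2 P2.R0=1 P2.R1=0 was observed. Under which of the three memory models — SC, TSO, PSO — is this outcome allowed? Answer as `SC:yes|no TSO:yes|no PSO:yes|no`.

SC:no TSO:no PSO:yes

outcome vector order: (P1.R0,P2.R0,P2.R1)
under SC → 100 101 102 111 112 200 201 202 211 212
under TSO → 100 101 102 111 112 200 201 202 211 212
under PSO → 100 101 102 110 111 112 200 201 202 210 211 212
target 210 ∈ {PSO}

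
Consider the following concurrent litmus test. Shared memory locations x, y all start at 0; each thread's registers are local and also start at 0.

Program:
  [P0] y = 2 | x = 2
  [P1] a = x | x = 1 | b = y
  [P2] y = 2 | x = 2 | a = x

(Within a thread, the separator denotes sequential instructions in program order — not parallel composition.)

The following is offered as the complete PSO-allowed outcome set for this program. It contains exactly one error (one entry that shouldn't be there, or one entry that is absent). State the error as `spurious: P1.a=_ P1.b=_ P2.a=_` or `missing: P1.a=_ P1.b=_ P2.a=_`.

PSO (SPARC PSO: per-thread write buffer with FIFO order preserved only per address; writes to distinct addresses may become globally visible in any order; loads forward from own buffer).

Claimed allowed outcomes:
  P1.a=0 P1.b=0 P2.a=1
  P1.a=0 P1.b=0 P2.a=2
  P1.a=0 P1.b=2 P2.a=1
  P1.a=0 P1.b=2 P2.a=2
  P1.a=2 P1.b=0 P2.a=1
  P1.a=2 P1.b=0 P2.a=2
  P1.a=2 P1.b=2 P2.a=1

outcome vector order: (P1.a,P1.b,P2.a)
under PSO → (0,0,1) (0,0,2) (0,2,1) (0,2,2) (2,0,1) (2,0,2) (2,2,1) (2,2,2)
PSO∖claimed = {(2,2,2)}

missing: P1.a=2 P1.b=2 P2.a=2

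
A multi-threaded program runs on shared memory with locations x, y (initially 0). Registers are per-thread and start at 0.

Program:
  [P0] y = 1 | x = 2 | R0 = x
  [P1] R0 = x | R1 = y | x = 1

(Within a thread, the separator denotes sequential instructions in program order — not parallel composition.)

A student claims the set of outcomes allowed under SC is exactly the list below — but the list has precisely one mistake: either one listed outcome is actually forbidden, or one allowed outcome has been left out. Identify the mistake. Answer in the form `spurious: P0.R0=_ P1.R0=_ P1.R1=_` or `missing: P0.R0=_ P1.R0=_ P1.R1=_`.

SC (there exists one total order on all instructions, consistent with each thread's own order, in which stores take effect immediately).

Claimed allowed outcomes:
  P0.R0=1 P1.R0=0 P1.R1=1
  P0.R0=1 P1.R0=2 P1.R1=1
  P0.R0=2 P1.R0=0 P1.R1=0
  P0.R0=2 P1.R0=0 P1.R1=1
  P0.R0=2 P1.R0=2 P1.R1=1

missing: P0.R0=1 P1.R0=0 P1.R1=0

outcome vector order: (P0.R0,P1.R0,P1.R1)
SC (6): (1,0,0), (1,0,1), (1,2,1), (2,0,0), (2,0,1), (2,2,1)
SC∖claimed = {(1,0,0)}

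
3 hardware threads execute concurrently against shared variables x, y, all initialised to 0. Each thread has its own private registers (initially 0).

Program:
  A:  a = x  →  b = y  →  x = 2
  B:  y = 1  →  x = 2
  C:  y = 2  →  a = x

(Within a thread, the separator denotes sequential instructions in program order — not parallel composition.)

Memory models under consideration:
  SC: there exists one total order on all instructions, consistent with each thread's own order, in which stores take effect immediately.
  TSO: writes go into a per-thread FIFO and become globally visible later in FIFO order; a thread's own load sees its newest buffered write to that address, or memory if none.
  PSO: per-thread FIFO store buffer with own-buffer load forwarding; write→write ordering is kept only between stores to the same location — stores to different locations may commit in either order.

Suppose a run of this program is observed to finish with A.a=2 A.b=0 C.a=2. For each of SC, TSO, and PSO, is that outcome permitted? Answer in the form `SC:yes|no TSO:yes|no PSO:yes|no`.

SC:no TSO:no PSO:yes

outcome vector order: (A.a,A.b,C.a)
under SC → 0/0/0, 0/0/2, 0/1/0, 0/1/2, 0/2/0, 0/2/2, 2/1/0, 2/1/2, 2/2/0, 2/2/2
under TSO → 0/0/0, 0/0/2, 0/1/0, 0/1/2, 0/2/0, 0/2/2, 2/1/0, 2/1/2, 2/2/0, 2/2/2
under PSO → 0/0/0, 0/0/2, 0/1/0, 0/1/2, 0/2/0, 0/2/2, 2/0/0, 2/0/2, 2/1/0, 2/1/2, 2/2/0, 2/2/2
target 2/0/2 ∈ {PSO}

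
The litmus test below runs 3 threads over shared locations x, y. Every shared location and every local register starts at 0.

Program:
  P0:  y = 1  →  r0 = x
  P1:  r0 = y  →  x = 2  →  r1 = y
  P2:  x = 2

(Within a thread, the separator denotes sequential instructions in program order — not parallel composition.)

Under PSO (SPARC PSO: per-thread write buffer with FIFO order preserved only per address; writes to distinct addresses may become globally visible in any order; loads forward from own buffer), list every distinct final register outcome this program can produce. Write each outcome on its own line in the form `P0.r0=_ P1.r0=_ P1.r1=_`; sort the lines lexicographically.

P0.r0=0 P1.r0=0 P1.r1=0
P0.r0=0 P1.r0=0 P1.r1=1
P0.r0=0 P1.r0=1 P1.r1=1
P0.r0=2 P1.r0=0 P1.r1=0
P0.r0=2 P1.r0=0 P1.r1=1
P0.r0=2 P1.r0=1 P1.r1=1

outcome vector order: (P0.r0,P1.r0,P1.r1)
|PSO outcomes| = 6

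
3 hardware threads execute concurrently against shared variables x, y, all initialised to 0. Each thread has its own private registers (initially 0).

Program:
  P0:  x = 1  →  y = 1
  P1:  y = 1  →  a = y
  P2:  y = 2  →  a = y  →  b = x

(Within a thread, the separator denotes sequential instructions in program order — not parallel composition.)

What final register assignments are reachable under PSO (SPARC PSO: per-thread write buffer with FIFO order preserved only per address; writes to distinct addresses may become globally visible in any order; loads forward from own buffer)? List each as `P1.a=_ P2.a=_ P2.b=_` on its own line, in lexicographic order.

P1.a=1 P2.a=1 P2.b=0
P1.a=1 P2.a=1 P2.b=1
P1.a=1 P2.a=2 P2.b=0
P1.a=1 P2.a=2 P2.b=1
P1.a=2 P2.a=1 P2.b=0
P1.a=2 P2.a=1 P2.b=1
P1.a=2 P2.a=2 P2.b=0
P1.a=2 P2.a=2 P2.b=1

outcome vector order: (P1.a,P2.a,P2.b)
|PSO outcomes| = 8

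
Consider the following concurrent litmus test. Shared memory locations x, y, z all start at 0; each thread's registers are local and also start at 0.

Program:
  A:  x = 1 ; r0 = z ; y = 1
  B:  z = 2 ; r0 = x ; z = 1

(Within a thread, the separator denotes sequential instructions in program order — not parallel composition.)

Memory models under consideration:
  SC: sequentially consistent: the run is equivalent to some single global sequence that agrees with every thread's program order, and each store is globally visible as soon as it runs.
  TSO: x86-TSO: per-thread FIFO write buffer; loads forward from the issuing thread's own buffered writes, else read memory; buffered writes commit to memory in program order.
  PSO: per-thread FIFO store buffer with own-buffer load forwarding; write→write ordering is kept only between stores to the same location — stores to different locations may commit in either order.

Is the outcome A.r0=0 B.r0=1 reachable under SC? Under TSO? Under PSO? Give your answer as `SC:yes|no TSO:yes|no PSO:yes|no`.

SC:yes TSO:yes PSO:yes

outcome vector order: (A.r0,B.r0)
SC: 5 outcomes — {0/1 1/0 1/1 2/0 2/1}
TSO: 6 outcomes — {0/0 0/1 1/0 1/1 2/0 2/1}
PSO: 6 outcomes — {0/0 0/1 1/0 1/1 2/0 2/1}
target 0/1 ∈ {SC,TSO,PSO}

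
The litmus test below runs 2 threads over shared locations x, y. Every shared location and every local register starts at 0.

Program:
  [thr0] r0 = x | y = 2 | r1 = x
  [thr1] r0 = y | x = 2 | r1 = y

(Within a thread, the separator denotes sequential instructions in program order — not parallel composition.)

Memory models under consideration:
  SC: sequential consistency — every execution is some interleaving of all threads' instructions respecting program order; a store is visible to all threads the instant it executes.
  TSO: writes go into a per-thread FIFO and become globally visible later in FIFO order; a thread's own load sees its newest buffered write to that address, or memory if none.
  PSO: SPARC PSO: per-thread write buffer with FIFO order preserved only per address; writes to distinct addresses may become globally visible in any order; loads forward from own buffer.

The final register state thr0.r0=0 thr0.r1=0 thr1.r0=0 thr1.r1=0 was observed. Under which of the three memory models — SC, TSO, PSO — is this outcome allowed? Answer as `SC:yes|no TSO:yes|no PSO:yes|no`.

outcome vector order: (thr0.r0,thr0.r1,thr1.r0,thr1.r1)
under SC → 0002 0022 0200 0202 0222 2200 2202
under TSO → 0000 0002 0022 0200 0202 0222 2200 2202
under PSO → 0000 0002 0022 0200 0202 0222 2200 2202
target 0000 ∈ {TSO,PSO}

SC:no TSO:yes PSO:yes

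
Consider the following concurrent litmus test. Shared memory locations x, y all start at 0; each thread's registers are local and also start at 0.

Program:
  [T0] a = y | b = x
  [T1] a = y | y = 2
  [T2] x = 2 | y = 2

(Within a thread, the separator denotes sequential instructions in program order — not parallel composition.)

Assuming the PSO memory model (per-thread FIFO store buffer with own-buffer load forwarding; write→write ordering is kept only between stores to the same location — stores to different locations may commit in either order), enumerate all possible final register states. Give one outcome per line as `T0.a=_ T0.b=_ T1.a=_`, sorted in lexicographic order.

T0.a=0 T0.b=0 T1.a=0
T0.a=0 T0.b=0 T1.a=2
T0.a=0 T0.b=2 T1.a=0
T0.a=0 T0.b=2 T1.a=2
T0.a=2 T0.b=0 T1.a=0
T0.a=2 T0.b=0 T1.a=2
T0.a=2 T0.b=2 T1.a=0
T0.a=2 T0.b=2 T1.a=2

outcome vector order: (T0.a,T0.b,T1.a)
|PSO outcomes| = 8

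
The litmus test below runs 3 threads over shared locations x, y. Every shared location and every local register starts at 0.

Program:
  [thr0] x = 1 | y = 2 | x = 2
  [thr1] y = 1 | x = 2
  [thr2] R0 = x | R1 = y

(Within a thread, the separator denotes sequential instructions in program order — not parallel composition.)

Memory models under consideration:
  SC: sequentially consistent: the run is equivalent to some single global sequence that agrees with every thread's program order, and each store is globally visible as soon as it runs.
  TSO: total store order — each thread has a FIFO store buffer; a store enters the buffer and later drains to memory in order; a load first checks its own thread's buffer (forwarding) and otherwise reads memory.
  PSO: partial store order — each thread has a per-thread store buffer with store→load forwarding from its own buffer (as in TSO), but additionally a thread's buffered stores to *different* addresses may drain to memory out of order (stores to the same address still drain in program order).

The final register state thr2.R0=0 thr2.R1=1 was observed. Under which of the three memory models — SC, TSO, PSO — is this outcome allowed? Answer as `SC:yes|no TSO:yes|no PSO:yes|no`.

SC:yes TSO:yes PSO:yes

outcome vector order: (thr2.R0,thr2.R1)
SC: 8 outcomes — {0/0, 0/1, 0/2, 1/0, 1/1, 1/2, 2/1, 2/2}
TSO: 8 outcomes — {0/0, 0/1, 0/2, 1/0, 1/1, 1/2, 2/1, 2/2}
PSO: 9 outcomes — {0/0, 0/1, 0/2, 1/0, 1/1, 1/2, 2/0, 2/1, 2/2}
target 0/1 ∈ {SC,TSO,PSO}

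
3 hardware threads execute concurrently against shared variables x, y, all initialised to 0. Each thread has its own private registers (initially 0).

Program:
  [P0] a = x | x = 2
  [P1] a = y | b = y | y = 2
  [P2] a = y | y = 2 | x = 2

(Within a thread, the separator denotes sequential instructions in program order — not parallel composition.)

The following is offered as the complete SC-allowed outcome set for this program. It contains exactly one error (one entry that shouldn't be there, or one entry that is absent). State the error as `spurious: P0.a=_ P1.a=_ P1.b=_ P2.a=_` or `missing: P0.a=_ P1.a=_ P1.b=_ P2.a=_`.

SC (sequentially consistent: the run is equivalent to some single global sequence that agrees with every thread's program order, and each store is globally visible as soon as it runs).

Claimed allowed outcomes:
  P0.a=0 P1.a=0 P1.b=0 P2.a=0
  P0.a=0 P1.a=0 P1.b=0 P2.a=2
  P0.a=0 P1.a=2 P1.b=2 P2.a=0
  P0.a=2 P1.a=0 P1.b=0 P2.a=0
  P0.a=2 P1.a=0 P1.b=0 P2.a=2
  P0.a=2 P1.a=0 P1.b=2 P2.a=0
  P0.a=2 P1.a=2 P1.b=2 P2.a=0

missing: P0.a=0 P1.a=0 P1.b=2 P2.a=0

outcome vector order: (P0.a,P1.a,P1.b,P2.a)
under SC → (0,0,0,0) (0,0,0,2) (0,0,2,0) (0,2,2,0) (2,0,0,0) (2,0,0,2) (2,0,2,0) (2,2,2,0)
SC∖claimed = {(0,0,2,0)}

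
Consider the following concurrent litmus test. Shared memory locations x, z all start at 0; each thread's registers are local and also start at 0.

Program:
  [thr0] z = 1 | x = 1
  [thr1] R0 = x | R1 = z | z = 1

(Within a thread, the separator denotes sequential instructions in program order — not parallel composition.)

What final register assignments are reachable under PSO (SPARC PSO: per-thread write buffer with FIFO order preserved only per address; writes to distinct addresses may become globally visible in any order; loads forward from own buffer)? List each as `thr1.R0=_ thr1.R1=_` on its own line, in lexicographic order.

outcome vector order: (thr1.R0,thr1.R1)
|PSO outcomes| = 4

thr1.R0=0 thr1.R1=0
thr1.R0=0 thr1.R1=1
thr1.R0=1 thr1.R1=0
thr1.R0=1 thr1.R1=1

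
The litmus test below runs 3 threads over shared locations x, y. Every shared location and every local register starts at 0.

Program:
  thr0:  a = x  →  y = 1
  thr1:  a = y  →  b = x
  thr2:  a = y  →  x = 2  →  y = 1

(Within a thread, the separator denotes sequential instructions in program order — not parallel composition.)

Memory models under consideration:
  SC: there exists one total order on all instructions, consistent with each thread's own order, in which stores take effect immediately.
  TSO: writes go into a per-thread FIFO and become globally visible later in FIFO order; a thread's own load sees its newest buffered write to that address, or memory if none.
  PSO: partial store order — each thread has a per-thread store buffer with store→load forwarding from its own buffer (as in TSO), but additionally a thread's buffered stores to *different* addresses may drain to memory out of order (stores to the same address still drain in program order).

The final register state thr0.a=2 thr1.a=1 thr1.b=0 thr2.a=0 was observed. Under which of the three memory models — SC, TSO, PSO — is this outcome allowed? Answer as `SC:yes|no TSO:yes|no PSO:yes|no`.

SC:no TSO:no PSO:yes

outcome vector order: (thr0.a,thr1.a,thr1.b,thr2.a)
SC: 11 outcomes — {(0,0,0,0) (0,0,0,1) (0,0,2,0) (0,0,2,1) (0,1,0,0) (0,1,0,1) (0,1,2,0) (0,1,2,1) (2,0,0,0) (2,0,2,0) (2,1,2,0)}
TSO: 11 outcomes — {(0,0,0,0) (0,0,0,1) (0,0,2,0) (0,0,2,1) (0,1,0,0) (0,1,0,1) (0,1,2,0) (0,1,2,1) (2,0,0,0) (2,0,2,0) (2,1,2,0)}
PSO: 12 outcomes — {(0,0,0,0) (0,0,0,1) (0,0,2,0) (0,0,2,1) (0,1,0,0) (0,1,0,1) (0,1,2,0) (0,1,2,1) (2,0,0,0) (2,0,2,0) (2,1,0,0) (2,1,2,0)}
target (2,1,0,0) ∈ {PSO}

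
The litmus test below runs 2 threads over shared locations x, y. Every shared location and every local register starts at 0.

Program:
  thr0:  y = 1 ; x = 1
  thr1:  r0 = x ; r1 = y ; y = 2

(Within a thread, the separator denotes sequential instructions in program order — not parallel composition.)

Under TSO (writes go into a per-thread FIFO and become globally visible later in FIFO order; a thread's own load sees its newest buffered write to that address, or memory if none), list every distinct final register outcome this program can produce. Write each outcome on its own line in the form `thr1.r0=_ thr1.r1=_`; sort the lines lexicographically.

thr1.r0=0 thr1.r1=0
thr1.r0=0 thr1.r1=1
thr1.r0=1 thr1.r1=1

outcome vector order: (thr1.r0,thr1.r1)
|TSO outcomes| = 3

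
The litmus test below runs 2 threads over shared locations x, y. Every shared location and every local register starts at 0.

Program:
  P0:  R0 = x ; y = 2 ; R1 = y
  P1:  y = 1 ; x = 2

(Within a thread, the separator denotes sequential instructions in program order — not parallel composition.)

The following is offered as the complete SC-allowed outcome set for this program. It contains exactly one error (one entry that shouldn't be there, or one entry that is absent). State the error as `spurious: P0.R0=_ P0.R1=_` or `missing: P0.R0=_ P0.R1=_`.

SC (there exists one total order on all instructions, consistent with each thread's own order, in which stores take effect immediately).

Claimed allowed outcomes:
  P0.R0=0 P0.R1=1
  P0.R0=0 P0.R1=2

outcome vector order: (P0.R0,P0.R1)
SC (3): <0 1>, <0 2>, <2 2>
SC∖claimed = {<2 2>}

missing: P0.R0=2 P0.R1=2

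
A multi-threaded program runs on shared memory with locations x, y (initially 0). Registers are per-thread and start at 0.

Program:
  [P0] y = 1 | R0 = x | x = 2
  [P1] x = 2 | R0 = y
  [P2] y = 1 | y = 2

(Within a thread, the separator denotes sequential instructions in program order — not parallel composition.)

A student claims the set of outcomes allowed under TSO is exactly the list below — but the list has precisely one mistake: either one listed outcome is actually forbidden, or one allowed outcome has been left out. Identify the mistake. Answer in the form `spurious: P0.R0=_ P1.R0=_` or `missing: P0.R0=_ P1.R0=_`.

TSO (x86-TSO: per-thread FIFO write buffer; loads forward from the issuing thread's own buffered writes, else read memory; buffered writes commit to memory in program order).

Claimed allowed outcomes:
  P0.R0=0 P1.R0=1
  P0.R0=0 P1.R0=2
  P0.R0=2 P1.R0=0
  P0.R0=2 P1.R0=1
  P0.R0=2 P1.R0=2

missing: P0.R0=0 P1.R0=0

outcome vector order: (P0.R0,P1.R0)
TSO: 6 outcomes — {<0 0>; <0 1>; <0 2>; <2 0>; <2 1>; <2 2>}
TSO∖claimed = {<0 0>}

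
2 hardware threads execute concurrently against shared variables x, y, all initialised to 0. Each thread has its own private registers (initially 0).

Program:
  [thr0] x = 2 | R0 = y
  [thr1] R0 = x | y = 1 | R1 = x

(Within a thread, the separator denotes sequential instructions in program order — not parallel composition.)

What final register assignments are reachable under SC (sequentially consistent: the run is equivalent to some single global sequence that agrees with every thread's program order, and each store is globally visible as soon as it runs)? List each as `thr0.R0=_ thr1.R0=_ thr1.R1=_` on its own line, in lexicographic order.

outcome vector order: (thr0.R0,thr1.R0,thr1.R1)
|SC outcomes| = 5

thr0.R0=0 thr1.R0=0 thr1.R1=2
thr0.R0=0 thr1.R0=2 thr1.R1=2
thr0.R0=1 thr1.R0=0 thr1.R1=0
thr0.R0=1 thr1.R0=0 thr1.R1=2
thr0.R0=1 thr1.R0=2 thr1.R1=2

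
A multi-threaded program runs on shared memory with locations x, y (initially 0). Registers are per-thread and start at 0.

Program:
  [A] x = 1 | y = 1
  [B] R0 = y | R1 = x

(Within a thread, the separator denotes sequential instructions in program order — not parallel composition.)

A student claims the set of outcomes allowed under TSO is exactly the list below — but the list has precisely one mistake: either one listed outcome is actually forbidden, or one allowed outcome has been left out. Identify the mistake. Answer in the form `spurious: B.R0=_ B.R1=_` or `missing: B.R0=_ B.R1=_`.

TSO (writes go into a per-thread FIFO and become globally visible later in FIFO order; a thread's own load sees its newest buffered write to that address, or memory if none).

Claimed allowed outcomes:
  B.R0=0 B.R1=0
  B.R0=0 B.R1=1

outcome vector order: (B.R0,B.R1)
under TSO → (0,0), (0,1), (1,1)
TSO∖claimed = {(1,1)}

missing: B.R0=1 B.R1=1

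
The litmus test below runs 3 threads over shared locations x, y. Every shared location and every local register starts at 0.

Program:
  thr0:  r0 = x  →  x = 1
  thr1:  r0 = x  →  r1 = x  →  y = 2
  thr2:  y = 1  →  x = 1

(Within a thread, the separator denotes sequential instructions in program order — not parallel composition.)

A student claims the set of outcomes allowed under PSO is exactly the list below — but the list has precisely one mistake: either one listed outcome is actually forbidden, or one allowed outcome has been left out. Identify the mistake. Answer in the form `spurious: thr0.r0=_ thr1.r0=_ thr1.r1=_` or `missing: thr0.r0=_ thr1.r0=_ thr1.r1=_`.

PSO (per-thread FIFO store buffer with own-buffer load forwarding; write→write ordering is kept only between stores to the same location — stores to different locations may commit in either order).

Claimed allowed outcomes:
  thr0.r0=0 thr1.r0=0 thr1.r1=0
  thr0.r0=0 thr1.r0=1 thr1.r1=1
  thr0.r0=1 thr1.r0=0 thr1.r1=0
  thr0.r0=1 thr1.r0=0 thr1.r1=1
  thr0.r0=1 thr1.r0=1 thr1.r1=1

missing: thr0.r0=0 thr1.r0=0 thr1.r1=1

outcome vector order: (thr0.r0,thr1.r0,thr1.r1)
[PSO] allowed = {000 001 011 100 101 111}
PSO∖claimed = {001}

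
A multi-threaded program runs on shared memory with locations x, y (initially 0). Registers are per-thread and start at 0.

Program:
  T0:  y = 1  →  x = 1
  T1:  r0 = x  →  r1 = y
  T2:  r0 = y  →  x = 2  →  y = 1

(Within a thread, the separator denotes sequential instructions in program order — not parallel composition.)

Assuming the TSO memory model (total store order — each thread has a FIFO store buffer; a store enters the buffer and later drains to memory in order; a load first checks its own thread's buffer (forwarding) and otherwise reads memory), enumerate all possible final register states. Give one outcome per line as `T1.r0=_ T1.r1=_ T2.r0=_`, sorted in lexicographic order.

T1.r0=0 T1.r1=0 T2.r0=0
T1.r0=0 T1.r1=0 T2.r0=1
T1.r0=0 T1.r1=1 T2.r0=0
T1.r0=0 T1.r1=1 T2.r0=1
T1.r0=1 T1.r1=1 T2.r0=0
T1.r0=1 T1.r1=1 T2.r0=1
T1.r0=2 T1.r1=0 T2.r0=0
T1.r0=2 T1.r1=1 T2.r0=0
T1.r0=2 T1.r1=1 T2.r0=1

outcome vector order: (T1.r0,T1.r1,T2.r0)
|TSO outcomes| = 9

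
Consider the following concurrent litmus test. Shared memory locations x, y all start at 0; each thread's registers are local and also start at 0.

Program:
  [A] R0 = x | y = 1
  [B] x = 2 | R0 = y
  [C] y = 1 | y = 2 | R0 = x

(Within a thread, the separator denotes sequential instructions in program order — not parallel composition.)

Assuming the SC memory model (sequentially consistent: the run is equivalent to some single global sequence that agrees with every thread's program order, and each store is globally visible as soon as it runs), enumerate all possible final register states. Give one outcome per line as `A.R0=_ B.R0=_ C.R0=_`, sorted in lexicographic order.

A.R0=0 B.R0=0 C.R0=2
A.R0=0 B.R0=1 C.R0=0
A.R0=0 B.R0=1 C.R0=2
A.R0=0 B.R0=2 C.R0=0
A.R0=0 B.R0=2 C.R0=2
A.R0=2 B.R0=0 C.R0=2
A.R0=2 B.R0=1 C.R0=0
A.R0=2 B.R0=1 C.R0=2
A.R0=2 B.R0=2 C.R0=0
A.R0=2 B.R0=2 C.R0=2

outcome vector order: (A.R0,B.R0,C.R0)
|SC outcomes| = 10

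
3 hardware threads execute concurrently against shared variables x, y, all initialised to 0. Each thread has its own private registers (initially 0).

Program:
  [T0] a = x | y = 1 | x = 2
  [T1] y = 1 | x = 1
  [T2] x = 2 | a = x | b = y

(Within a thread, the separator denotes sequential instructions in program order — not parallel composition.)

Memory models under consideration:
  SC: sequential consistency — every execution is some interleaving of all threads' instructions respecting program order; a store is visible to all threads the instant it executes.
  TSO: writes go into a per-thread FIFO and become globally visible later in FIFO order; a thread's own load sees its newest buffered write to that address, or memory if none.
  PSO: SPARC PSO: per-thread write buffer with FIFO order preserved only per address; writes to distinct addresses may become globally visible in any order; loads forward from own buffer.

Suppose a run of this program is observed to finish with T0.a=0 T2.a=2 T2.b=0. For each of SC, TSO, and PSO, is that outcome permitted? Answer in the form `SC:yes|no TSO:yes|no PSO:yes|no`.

SC:yes TSO:yes PSO:yes

outcome vector order: (T0.a,T2.a,T2.b)
SC: 9 outcomes — {0/1/1 0/2/0 0/2/1 1/1/1 1/2/0 1/2/1 2/1/1 2/2/0 2/2/1}
TSO: 9 outcomes — {0/1/1 0/2/0 0/2/1 1/1/1 1/2/0 1/2/1 2/1/1 2/2/0 2/2/1}
PSO: 12 outcomes — {0/1/0 0/1/1 0/2/0 0/2/1 1/1/0 1/1/1 1/2/0 1/2/1 2/1/0 2/1/1 2/2/0 2/2/1}
target 0/2/0 ∈ {SC,TSO,PSO}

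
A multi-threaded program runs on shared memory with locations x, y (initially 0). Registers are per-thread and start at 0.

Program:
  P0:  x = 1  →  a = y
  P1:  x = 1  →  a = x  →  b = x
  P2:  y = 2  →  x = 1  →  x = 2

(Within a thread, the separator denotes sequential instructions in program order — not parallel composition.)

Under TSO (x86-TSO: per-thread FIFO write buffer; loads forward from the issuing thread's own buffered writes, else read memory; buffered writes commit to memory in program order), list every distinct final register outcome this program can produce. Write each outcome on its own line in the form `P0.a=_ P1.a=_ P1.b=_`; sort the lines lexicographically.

outcome vector order: (P0.a,P1.a,P1.b)
|TSO outcomes| = 8

P0.a=0 P1.a=1 P1.b=1
P0.a=0 P1.a=1 P1.b=2
P0.a=0 P1.a=2 P1.b=1
P0.a=0 P1.a=2 P1.b=2
P0.a=2 P1.a=1 P1.b=1
P0.a=2 P1.a=1 P1.b=2
P0.a=2 P1.a=2 P1.b=1
P0.a=2 P1.a=2 P1.b=2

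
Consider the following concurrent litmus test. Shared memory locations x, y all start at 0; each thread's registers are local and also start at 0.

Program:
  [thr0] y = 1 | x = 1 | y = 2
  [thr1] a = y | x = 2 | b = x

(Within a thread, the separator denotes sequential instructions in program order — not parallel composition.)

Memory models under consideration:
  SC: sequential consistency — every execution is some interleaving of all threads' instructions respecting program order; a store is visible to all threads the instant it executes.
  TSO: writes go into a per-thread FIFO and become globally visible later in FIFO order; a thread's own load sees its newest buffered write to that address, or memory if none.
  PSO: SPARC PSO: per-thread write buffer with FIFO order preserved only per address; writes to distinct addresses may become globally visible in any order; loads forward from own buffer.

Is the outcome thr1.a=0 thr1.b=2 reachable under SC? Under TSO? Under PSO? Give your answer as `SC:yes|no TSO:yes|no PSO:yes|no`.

outcome vector order: (thr1.a,thr1.b)
SC (5): <0 1>, <0 2>, <1 1>, <1 2>, <2 2>
TSO (5): <0 1>, <0 2>, <1 1>, <1 2>, <2 2>
PSO (6): <0 1>, <0 2>, <1 1>, <1 2>, <2 1>, <2 2>
target <0 2> ∈ {SC,TSO,PSO}

SC:yes TSO:yes PSO:yes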